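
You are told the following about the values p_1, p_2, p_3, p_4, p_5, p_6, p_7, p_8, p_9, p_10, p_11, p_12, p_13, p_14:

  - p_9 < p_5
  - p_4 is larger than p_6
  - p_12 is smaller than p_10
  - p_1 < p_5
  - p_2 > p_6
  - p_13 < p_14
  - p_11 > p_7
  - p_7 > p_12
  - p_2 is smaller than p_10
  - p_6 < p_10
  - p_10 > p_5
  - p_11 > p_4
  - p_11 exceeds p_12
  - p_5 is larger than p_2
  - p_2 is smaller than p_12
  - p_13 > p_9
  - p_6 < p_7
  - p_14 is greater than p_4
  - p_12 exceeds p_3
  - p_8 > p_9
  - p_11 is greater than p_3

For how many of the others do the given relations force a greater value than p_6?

8

From p_6 the given relations immediately reach p_2, p_4, p_7, p_10.
From those, p_12, p_5, p_14, p_11 — 8 in total.
Nothing else is reachable above p_6; 8 in all.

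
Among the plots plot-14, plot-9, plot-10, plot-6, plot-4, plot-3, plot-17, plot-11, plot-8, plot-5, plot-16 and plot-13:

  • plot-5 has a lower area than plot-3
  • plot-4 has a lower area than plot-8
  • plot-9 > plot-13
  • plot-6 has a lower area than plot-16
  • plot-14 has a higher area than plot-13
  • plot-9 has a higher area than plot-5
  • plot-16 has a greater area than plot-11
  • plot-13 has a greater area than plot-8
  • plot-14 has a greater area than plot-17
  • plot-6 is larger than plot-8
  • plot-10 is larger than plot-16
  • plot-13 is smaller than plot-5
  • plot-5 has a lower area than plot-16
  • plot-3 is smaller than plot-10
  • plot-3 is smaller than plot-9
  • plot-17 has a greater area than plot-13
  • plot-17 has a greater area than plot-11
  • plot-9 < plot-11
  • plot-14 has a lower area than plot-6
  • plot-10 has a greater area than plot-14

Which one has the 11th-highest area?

plot-8

The consecutive relations fix a unique order: plot-4 < plot-8 < plot-13 < plot-5 < plot-3 < plot-9 < plot-11 < plot-17 < plot-14 < plot-6 < plot-16 < plot-10.
Counting 11 from the largest end gives plot-8.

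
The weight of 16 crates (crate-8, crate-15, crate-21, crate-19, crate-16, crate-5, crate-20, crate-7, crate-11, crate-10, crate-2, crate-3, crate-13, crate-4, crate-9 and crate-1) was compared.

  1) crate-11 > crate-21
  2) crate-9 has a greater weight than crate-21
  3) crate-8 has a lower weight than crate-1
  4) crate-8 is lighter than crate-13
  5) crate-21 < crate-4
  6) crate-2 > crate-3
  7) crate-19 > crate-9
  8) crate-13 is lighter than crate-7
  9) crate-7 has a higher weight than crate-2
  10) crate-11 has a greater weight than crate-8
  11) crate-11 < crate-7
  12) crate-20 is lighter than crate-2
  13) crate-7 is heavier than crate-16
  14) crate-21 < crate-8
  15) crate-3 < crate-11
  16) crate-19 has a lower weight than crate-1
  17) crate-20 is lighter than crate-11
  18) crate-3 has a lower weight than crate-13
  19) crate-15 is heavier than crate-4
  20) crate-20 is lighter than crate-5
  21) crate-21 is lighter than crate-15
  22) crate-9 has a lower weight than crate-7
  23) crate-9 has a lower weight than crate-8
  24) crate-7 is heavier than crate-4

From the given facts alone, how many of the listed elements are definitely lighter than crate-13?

4

The elements the relations force below crate-13 are crate-21, crate-3, crate-9, crate-8 — no chain reaches any other.
That is 4.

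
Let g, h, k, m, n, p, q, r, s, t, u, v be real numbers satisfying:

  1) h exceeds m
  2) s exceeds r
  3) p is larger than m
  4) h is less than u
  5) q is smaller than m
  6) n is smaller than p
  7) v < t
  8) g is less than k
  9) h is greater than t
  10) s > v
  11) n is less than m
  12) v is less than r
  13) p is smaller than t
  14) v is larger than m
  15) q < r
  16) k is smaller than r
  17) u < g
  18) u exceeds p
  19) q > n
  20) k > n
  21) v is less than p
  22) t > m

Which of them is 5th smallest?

p

Piecing the relations together gives one ordering: n < q < m < v < p < t < h < u < g < k < r < s.
The 5th smallest is p.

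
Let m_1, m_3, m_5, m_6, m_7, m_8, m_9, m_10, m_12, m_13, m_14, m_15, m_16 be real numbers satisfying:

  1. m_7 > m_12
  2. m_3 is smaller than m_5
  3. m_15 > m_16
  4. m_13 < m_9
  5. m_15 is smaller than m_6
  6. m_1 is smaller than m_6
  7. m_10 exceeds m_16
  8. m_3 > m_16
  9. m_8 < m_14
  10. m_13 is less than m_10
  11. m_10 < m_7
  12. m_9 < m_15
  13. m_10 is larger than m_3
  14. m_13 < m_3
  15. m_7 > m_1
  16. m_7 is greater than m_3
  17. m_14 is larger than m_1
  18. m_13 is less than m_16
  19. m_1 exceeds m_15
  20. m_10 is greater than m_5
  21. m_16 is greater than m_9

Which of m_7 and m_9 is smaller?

m_9 < m_16 and m_16 < m_3 give m_9 < m_3.
With m_3 < m_5: m_9 < m_16 < m_3 < m_5.
Then m_5 < m_10 extends the chain to m_10.
With m_10 < m_7: m_9 < m_16 < m_3 < m_5 < m_10 < m_7.
So m_9 < m_7; m_9 is the smaller of the two.

m_9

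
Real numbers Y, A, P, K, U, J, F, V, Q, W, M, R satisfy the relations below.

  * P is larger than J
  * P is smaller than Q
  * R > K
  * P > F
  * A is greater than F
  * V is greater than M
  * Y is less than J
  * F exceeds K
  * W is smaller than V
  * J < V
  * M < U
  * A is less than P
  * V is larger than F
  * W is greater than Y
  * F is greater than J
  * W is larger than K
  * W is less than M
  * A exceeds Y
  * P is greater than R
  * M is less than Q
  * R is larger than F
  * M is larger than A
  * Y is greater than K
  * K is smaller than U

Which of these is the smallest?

K

Chaining upward from K: directly above it, Y, F, R, W, U; then J, A, M, V, P; then Q.
That covers every other element, and nothing is given below K, so K is the smallest.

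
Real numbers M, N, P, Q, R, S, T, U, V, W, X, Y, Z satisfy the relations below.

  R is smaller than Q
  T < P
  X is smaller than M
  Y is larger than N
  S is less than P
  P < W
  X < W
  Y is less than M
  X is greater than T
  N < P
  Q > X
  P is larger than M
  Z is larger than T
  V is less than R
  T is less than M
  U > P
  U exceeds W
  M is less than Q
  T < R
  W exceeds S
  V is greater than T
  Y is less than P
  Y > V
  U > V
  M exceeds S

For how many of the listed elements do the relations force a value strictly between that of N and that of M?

The relations place N below M. An element lies strictly between them when it is forced above N and also forced below M.
Above N: {Y, P, Q, W, U}. Below M: {S, T, V, Y, X}.
Intersection: {Y} — 1.

1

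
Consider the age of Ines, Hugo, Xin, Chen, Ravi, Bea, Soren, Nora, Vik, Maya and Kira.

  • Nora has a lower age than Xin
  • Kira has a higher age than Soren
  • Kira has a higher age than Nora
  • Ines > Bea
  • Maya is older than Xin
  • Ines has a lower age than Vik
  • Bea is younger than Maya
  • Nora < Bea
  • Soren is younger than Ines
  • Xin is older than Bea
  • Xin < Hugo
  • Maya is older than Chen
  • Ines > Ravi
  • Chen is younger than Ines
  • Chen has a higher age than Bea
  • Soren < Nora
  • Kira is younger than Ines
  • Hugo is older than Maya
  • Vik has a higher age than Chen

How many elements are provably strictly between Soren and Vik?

The relations place Soren below Vik. An element lies strictly between them when it is forced above Soren and also forced below Vik.
Above Soren: {Nora, Bea, Chen, Xin, Kira, Ines, Maya, Hugo}. Below Vik: {Nora, Bea, Chen, Kira, Ravi, Ines}.
Intersection: {Nora, Bea, Chen, Kira, Ines} — 5.

5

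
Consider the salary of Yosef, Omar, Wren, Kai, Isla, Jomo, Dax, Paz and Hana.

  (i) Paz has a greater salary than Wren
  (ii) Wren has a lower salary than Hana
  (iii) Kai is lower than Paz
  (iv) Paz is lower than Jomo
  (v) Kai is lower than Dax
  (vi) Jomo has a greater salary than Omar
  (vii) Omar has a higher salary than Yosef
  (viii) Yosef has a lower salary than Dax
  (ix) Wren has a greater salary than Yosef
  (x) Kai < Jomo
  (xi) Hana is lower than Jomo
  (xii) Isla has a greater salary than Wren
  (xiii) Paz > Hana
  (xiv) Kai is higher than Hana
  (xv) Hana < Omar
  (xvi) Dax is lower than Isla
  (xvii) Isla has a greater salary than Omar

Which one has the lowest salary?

Yosef

Chaining upward from Yosef: directly above it, Wren, Dax, Omar; then Hana, Paz, Isla, Jomo; then Kai.
That covers every other element, and nothing is given below Yosef, so Yosef is the lowest salary.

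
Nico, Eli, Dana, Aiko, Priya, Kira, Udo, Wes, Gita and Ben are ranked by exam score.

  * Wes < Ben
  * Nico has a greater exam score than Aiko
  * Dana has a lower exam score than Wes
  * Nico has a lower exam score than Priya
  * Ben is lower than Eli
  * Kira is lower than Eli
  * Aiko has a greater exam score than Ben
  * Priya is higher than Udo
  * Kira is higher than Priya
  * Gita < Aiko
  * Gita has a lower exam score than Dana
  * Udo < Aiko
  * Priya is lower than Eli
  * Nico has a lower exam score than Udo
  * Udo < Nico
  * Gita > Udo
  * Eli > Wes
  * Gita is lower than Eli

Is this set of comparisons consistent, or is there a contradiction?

inconsistent

Chaining the given relations yields Udo < Gita < Dana < Wes < Ben < Aiko < Nico, so Udo < Nico. But one relation states Nico < Udo. These cannot both hold.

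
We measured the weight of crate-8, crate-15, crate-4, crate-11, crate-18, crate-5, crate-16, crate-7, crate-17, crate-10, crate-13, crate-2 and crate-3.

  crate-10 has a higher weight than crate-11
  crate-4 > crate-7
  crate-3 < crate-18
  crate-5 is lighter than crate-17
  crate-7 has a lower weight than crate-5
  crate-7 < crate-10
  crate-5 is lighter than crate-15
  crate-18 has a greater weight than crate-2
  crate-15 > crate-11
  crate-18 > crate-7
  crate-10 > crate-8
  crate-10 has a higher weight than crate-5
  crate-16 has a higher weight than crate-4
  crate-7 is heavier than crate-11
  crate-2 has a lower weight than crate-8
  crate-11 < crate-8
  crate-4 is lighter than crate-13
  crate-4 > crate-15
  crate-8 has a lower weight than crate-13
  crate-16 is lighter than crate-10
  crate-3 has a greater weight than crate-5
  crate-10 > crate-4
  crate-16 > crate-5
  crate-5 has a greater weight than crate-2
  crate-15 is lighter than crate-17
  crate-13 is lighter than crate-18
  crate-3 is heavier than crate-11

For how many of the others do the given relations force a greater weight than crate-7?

From crate-7 the given relations immediately reach crate-5, crate-4, crate-18, crate-10.
From those, crate-15, crate-3, crate-17, crate-13, crate-16 — 9 in total.
No other element is forced above crate-7 by the given relations, so the count is 9.

9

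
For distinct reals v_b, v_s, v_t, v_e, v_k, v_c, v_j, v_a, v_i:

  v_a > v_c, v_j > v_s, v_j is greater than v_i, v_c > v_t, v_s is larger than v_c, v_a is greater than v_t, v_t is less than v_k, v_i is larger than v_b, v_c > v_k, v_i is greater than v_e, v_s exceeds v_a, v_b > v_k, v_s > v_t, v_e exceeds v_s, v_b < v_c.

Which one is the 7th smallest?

The consecutive relations fix a unique order: v_t < v_k < v_b < v_c < v_a < v_s < v_e < v_i < v_j.
Counting 7 from the smallest end gives v_e.

v_e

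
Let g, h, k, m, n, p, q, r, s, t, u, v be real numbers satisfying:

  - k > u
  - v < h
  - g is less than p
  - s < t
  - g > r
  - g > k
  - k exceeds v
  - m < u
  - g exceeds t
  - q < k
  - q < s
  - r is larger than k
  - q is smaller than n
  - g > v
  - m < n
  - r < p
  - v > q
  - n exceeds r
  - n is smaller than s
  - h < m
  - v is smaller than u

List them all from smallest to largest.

Each adjacent pair is fixed by a given relation: q < v; v < h; h < m; m < u; u < k; k < r; r < n; n < s; s < t; t < g; g < p. Chaining them end to end gives the full order.

q < v < h < m < u < k < r < n < s < t < g < p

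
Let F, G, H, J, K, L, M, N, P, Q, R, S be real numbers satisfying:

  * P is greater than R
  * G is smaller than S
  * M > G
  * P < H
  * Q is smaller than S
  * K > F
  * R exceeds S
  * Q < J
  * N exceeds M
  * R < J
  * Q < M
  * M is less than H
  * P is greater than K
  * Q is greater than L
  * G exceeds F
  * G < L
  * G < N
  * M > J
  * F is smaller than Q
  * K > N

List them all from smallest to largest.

Nothing is placed below F, so it is least; from there F < G; G < L; L < Q; Q < S; S < R; R < J; J < M; M < N; N < K; K < P; P < H, each given directly.

F < G < L < Q < S < R < J < M < N < K < P < H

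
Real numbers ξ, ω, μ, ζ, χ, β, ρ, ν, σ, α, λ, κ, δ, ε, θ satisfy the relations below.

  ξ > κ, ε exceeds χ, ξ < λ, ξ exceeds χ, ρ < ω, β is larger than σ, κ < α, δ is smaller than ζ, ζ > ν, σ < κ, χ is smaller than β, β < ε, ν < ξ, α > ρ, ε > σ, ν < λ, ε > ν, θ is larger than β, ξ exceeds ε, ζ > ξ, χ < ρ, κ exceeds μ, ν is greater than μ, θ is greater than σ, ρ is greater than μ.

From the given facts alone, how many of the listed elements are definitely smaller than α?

5

The elements the relations force below α are σ, μ, χ, ρ, κ — no chain reaches any other.
That is 5.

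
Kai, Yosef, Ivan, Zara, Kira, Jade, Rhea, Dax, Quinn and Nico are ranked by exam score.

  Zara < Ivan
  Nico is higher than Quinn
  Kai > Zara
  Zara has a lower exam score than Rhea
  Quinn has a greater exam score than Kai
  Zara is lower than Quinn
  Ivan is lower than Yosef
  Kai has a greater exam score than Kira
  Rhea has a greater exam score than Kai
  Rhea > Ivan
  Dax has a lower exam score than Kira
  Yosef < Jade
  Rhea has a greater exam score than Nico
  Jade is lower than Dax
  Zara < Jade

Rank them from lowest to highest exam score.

Zara < Ivan < Yosef < Jade < Dax < Kira < Kai < Quinn < Nico < Rhea

Each adjacent pair is fixed by a given relation: Zara < Ivan; Ivan < Yosef; Yosef < Jade; Jade < Dax; Dax < Kira; Kira < Kai; Kai < Quinn; Quinn < Nico; Nico < Rhea. Chaining them end to end gives the full order.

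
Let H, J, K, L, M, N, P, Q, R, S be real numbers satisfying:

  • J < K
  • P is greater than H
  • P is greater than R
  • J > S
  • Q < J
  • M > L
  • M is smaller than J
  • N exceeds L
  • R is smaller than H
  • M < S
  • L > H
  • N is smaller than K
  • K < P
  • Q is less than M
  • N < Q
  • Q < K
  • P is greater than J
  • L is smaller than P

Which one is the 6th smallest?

M

Piecing the relations together gives one ordering: R < H < L < N < Q < M < S < J < K < P.
The 6th smallest is M.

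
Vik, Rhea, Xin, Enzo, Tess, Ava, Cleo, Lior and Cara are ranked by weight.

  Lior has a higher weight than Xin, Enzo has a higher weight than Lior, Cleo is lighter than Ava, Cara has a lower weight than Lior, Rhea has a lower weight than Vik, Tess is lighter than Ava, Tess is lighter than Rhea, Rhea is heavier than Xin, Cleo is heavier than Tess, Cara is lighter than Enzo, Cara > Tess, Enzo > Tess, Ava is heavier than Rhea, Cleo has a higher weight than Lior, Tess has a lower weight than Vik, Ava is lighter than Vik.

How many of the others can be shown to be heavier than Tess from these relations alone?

Directly above Tess: Cara, Rhea, Cleo, Enzo, Ava, Vik.
One step further: Lior (7 so far).
Nothing else is reachable above Tess; 7 in all.

7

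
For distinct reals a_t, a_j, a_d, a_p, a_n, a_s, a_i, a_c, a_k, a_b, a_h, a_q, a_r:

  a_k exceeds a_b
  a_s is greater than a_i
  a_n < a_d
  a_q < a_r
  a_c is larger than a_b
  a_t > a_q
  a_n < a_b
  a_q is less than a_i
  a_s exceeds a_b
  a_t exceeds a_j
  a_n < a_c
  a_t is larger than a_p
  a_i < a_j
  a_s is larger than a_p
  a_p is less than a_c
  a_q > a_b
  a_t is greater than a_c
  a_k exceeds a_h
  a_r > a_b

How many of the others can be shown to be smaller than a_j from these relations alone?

4

The elements the relations force below a_j are a_n, a_b, a_q, a_i — no chain reaches any other.
That is 4.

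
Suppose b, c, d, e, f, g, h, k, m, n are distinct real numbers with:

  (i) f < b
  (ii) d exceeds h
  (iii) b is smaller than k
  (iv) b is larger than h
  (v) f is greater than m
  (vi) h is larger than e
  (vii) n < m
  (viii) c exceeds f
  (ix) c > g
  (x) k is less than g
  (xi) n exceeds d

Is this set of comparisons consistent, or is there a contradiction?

consistent

Every relation is compatible with e < h < d < n < m < f < b < k < g < c; the set is consistent.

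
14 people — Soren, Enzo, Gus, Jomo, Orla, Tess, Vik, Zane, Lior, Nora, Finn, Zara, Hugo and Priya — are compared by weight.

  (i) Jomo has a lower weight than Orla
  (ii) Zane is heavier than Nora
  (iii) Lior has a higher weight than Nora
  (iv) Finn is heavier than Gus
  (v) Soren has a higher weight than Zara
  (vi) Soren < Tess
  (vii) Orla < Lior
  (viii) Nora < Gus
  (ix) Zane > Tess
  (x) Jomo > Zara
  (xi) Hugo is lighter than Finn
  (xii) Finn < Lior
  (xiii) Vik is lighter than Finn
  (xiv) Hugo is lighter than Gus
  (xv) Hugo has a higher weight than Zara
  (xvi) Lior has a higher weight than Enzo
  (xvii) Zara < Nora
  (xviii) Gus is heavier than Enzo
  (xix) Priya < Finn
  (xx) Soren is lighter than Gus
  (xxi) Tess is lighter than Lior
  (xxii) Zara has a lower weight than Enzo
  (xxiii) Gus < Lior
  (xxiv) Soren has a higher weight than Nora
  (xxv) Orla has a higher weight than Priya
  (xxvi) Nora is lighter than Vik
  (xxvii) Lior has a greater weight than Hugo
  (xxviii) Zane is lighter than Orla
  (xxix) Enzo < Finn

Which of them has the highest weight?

Chaining downward from Lior: directly below it, Nora, Enzo, Tess, Hugo, Gus, Finn, Orla; then Zara, Soren, Vik, Priya, Zane, Jomo.
That covers every other element, and nothing is given above Lior, so Lior is the highest weight.

Lior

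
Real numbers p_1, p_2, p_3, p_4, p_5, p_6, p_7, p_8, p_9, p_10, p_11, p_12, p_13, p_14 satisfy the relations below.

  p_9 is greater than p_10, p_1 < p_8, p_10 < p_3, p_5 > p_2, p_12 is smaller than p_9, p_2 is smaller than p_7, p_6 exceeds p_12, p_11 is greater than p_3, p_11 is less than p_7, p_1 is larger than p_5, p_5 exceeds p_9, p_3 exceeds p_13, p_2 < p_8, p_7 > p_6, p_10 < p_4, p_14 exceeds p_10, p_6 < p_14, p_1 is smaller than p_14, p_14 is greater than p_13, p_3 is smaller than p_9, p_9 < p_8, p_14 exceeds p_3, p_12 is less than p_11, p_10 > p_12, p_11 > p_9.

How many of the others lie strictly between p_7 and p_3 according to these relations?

2

The relations place p_3 below p_7. An element lies strictly between them when it is forced above p_3 and also forced below p_7.
Above p_3: {p_9, p_11, p_5, p_1, p_8, p_14}. Below p_7: {p_12, p_10, p_13, p_6, p_2, p_9, p_11}.
Intersection: {p_9, p_11} — 2.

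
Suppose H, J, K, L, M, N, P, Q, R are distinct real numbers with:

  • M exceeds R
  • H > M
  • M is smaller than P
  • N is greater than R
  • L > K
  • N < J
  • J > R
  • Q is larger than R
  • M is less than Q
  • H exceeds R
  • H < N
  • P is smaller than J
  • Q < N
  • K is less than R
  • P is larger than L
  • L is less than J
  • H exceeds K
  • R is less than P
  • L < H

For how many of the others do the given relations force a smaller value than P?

4

From P the given relations immediately reach L, R, M.
From those, K — 4 in total.
No other element is forced below P by the given relations, so the count is 4.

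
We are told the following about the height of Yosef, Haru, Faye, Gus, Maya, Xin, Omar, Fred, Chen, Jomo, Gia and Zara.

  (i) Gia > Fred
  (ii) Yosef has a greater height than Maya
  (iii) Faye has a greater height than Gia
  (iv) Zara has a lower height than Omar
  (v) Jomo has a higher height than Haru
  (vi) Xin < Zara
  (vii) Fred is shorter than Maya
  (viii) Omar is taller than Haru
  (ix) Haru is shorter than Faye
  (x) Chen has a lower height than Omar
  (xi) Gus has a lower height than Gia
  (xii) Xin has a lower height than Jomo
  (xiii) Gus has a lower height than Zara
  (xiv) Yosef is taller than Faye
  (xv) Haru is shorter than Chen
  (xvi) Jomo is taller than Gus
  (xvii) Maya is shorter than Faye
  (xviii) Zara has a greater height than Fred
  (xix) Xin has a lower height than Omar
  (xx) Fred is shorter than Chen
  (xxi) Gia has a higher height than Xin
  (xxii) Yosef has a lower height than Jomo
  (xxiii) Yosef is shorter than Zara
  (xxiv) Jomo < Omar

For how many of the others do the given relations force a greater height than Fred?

8

Directly above Fred: Maya, Gia, Chen, Zara.
One step further: Faye, Yosef, Omar (7 so far).
One step further: Jomo (8 so far).
Nothing else is reachable above Fred; 8 in all.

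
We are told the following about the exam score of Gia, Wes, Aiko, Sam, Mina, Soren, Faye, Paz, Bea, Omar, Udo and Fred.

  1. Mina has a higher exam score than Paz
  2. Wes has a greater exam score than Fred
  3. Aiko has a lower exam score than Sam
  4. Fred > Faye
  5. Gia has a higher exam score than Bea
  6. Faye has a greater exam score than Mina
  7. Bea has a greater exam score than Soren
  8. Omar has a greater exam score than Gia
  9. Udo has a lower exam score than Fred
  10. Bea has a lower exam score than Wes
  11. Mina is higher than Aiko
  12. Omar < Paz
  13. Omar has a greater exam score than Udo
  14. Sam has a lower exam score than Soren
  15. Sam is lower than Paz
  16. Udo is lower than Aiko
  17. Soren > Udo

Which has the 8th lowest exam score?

Chaining the given pairs: Udo < Aiko < Sam < Soren < Bea < Gia < Omar < Paz < Mina < Faye < Fred < Wes.
The 8th smallest is Paz.

Paz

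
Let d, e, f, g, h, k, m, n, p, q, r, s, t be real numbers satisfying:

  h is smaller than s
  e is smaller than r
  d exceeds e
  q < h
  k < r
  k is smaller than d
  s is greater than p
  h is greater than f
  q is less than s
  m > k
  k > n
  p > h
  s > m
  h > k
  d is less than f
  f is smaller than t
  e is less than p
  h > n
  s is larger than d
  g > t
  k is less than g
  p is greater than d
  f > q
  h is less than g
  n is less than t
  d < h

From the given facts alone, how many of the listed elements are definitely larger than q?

Directly above q: f, h, s.
One step further: p, t, g (6 so far).
Nothing else is reachable above q; 6 in all.

6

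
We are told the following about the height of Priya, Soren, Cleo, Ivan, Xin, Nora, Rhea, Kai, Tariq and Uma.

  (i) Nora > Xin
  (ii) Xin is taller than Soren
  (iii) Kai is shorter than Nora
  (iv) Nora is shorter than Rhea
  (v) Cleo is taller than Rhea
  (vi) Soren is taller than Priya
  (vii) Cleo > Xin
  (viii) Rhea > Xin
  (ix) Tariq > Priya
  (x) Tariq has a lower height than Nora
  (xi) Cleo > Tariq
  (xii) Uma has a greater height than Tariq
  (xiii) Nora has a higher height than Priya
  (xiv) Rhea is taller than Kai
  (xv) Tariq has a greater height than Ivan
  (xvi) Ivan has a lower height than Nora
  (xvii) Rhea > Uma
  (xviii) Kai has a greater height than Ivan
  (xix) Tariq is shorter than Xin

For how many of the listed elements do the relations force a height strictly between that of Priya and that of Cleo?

The relations place Priya below Cleo. An element lies strictly between them when it is forced above Priya and also forced below Cleo.
Above Priya: {Soren, Tariq, Xin, Uma, Nora, Rhea}. Below Cleo: {Soren, Ivan, Kai, Tariq, Xin, Uma, Nora, Rhea}.
Intersection: {Soren, Tariq, Xin, Uma, Nora, Rhea} — 6.

6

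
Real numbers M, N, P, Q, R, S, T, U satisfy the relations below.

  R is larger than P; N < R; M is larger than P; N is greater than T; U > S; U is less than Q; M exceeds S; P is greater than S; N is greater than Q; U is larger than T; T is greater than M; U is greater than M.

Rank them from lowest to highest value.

S < P < M < T < U < Q < N < R

Nothing is placed below S, so it is least; from there S < P; P < M; M < T; T < U; U < Q; Q < N; N < R, each given directly.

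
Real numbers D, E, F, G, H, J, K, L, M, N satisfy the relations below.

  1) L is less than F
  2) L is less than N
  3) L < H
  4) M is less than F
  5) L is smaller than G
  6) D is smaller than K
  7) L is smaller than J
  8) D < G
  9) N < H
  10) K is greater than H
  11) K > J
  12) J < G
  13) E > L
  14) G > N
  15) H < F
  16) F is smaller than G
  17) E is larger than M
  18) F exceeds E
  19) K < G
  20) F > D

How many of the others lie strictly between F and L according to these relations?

3

Chaining upward from L reaches: N, H, J, K, E, G.
Chaining downward from F reaches: N, D, H, M, E.
Strictly between L and F are those in both lists: N, H, E — 3 elements.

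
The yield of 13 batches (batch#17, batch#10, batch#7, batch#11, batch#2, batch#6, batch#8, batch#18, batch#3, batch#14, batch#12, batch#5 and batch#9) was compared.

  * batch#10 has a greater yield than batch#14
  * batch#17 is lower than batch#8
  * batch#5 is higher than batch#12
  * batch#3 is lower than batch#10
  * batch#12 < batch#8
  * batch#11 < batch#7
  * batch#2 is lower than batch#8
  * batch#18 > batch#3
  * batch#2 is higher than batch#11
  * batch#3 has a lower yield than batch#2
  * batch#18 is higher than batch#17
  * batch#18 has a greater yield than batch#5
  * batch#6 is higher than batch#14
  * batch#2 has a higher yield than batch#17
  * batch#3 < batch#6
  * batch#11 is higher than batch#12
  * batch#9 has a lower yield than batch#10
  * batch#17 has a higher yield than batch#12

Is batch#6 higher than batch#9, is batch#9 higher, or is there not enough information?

Following every chain through batch#9: above batch#9 we get batch#10.
batch#6 is not reached, and no chain runs the other way from batch#6 to batch#9.
So the given relations leave the order of batch#9 and batch#6 undetermined.

undetermined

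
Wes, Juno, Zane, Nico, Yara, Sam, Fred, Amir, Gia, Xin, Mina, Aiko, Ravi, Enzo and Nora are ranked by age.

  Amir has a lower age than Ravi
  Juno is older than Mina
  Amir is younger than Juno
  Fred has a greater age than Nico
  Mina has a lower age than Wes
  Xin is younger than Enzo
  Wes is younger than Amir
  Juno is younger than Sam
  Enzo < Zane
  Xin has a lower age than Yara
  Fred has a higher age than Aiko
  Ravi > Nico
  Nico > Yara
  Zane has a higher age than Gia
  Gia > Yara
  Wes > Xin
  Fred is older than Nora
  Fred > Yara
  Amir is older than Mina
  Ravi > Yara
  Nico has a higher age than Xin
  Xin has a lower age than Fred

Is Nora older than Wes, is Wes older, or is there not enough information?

Following every chain through Wes: above Wes we get Amir, Juno, Ravi, Sam; below Wes we get Mina, Xin.
Nora is not reached, and no chain runs the other way from Nora to Wes.
So the given relations leave the order of Wes and Nora undetermined.

undetermined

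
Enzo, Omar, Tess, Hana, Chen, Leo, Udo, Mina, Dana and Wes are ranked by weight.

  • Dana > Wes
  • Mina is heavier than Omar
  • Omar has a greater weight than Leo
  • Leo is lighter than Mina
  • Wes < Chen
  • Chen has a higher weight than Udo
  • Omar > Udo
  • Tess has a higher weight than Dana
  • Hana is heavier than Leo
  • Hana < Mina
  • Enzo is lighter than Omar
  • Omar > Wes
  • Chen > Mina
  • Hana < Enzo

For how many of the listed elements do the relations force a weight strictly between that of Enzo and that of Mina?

Chaining upward from Enzo reaches: Omar, Chen.
Chaining downward from Mina reaches: Udo, Leo, Wes, Hana, Omar.
Strictly between Enzo and Mina are those in both lists: Omar — 1 element.

1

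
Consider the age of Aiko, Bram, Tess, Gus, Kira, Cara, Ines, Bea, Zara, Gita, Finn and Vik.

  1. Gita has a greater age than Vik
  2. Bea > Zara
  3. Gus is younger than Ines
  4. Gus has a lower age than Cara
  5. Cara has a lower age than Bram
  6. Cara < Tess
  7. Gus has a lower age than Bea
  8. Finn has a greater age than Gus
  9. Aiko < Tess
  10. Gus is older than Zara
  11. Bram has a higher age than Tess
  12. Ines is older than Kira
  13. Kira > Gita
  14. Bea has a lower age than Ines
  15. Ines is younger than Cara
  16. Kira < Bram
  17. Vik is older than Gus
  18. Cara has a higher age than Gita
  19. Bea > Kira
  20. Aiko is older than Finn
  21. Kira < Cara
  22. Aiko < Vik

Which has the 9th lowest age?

Ines

Chaining the given pairs: Zara < Gus < Finn < Aiko < Vik < Gita < Kira < Bea < Ines < Cara < Tess < Bram.
The 9th smallest is Ines.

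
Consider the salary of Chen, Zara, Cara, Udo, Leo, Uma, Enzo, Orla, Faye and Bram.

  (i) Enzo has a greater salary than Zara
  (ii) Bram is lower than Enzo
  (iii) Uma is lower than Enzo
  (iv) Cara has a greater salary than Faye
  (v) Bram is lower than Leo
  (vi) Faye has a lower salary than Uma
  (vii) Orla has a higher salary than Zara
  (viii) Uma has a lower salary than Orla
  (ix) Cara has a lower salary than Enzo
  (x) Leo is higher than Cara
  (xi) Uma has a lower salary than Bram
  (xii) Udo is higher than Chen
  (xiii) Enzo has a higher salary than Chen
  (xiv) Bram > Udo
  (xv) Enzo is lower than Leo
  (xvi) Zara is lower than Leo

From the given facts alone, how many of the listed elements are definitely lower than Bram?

4

From Bram the given relations immediately reach Uma, Udo.
From those, Faye, Chen — 4 in total.
Nothing else is reachable below Bram; 4 in all.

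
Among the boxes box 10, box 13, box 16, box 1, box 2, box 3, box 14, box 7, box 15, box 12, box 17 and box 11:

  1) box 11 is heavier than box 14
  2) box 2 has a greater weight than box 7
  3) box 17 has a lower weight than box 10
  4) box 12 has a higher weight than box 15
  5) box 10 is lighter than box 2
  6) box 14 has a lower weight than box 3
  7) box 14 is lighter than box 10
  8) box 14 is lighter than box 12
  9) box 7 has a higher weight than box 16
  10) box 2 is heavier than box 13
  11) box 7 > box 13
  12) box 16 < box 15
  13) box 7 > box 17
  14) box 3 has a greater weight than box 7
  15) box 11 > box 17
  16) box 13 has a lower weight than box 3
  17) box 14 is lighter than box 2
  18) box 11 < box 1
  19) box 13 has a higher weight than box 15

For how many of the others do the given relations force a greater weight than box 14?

6

The elements the relations force above box 14 are box 10, box 11, box 1, box 12, box 3, box 2 — no chain reaches any other.
That is 6.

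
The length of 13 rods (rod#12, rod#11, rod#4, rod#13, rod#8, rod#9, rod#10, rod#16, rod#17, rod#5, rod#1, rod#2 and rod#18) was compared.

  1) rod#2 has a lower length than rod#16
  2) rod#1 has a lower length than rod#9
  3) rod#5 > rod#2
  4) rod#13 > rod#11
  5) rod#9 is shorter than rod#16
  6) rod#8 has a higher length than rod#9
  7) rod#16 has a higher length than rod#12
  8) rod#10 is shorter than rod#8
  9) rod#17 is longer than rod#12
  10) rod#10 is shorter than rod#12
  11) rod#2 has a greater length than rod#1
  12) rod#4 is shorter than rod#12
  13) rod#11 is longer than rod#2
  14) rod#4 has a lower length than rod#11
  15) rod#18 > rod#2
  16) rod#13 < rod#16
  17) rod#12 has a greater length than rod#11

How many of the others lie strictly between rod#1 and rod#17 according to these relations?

3

Chaining upward from rod#1 reaches: rod#2, rod#9, rod#18, rod#11, rod#5, rod#12, rod#8, rod#13, rod#16.
Chaining downward from rod#17 reaches: rod#4, rod#2, rod#11, rod#10, rod#12.
Strictly between rod#1 and rod#17 are those in both lists: rod#2, rod#11, rod#12 — 3 elements.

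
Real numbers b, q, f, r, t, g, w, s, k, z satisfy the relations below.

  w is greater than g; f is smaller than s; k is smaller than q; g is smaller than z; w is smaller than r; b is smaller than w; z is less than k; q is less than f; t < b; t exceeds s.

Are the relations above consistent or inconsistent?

Every relation is compatible with g < z < k < q < f < s < t < b < w < r; the set is consistent.

consistent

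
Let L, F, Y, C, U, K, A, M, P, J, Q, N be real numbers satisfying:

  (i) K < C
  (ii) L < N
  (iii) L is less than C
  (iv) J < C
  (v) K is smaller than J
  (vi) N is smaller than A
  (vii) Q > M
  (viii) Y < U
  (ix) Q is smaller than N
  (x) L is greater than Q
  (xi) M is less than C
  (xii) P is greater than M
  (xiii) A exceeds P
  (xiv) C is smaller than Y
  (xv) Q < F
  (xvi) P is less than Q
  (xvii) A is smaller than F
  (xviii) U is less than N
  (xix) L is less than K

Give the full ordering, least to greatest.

M < P < Q < L < K < J < C < Y < U < N < A < F

Nothing is placed below M, so it is least; from there M < P; P < Q; Q < L; L < K; K < J; J < C; C < Y; Y < U; U < N; N < A; A < F, each given directly.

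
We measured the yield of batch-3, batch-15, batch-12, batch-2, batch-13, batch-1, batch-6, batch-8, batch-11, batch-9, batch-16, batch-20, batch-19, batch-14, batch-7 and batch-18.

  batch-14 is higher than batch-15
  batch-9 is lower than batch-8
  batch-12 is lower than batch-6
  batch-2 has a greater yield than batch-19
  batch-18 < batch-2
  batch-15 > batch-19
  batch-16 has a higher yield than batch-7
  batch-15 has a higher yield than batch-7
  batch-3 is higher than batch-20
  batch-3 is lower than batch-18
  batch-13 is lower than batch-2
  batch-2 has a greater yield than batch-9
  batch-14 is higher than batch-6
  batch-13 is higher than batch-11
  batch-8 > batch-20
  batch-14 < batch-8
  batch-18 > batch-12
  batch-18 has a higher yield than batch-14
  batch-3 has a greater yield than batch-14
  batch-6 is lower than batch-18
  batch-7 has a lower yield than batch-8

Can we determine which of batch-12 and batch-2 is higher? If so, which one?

Chaining the given relations: batch-12 < batch-6 < batch-14 < batch-3 < batch-18 < batch-2.
So batch-2 is higher.

batch-2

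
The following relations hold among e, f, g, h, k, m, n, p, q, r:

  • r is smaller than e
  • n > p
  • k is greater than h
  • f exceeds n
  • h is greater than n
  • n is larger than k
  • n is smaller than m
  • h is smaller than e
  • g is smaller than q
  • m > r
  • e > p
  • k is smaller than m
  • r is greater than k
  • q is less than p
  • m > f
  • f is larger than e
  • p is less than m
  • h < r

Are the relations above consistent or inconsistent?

Chaining the given relations yields n < h < k, so n < k. But one relation states k < n. These cannot both hold.

inconsistent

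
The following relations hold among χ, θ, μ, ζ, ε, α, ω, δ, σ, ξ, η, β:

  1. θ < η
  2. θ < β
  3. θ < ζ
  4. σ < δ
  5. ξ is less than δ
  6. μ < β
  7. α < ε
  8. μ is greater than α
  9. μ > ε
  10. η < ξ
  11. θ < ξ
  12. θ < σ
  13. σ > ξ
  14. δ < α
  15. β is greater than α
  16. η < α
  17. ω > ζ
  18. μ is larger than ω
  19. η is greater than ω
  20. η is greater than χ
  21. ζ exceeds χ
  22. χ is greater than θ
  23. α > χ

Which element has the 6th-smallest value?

ξ

Chaining the given pairs: θ < χ < ζ < ω < η < ξ < σ < δ < α < ε < μ < β.
Counting 6 from the smallest end gives ξ.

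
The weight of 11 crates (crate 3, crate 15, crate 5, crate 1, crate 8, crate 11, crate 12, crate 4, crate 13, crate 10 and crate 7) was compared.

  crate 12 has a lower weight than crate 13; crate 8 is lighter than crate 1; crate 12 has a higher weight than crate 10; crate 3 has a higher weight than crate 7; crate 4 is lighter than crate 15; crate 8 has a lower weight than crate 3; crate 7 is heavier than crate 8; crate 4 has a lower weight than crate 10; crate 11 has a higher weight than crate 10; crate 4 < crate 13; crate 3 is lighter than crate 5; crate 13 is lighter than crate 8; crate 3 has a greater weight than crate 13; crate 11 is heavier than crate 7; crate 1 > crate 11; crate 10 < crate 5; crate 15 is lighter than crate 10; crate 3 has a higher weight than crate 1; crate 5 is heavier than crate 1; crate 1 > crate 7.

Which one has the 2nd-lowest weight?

Chaining the given pairs: crate 4 < crate 15 < crate 10 < crate 12 < crate 13 < crate 8 < crate 7 < crate 11 < crate 1 < crate 3 < crate 5.
Counting 2 from the smallest end gives crate 15.

crate 15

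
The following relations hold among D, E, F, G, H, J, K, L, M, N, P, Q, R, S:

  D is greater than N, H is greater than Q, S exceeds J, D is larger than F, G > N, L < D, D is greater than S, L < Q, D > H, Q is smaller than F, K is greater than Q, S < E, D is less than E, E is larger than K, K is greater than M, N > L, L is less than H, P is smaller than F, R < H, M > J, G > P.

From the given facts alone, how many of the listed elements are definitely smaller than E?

12

The elements the relations force below E are L, Q, J, N, P, S, M, R, K, F, H, D — no chain reaches any other.
That is 12.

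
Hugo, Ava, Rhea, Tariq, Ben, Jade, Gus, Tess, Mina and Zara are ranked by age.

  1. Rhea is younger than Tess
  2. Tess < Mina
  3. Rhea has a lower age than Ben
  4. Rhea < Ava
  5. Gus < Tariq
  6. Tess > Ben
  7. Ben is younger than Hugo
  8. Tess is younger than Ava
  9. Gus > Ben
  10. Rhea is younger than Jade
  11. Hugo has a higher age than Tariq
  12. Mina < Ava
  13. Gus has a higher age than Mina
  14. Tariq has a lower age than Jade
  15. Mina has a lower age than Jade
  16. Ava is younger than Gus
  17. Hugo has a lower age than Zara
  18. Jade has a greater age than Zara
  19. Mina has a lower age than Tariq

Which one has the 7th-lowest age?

Chaining the given pairs: Rhea < Ben < Tess < Mina < Ava < Gus < Tariq < Hugo < Zara < Jade.
Counting 7 from the smallest end gives Tariq.

Tariq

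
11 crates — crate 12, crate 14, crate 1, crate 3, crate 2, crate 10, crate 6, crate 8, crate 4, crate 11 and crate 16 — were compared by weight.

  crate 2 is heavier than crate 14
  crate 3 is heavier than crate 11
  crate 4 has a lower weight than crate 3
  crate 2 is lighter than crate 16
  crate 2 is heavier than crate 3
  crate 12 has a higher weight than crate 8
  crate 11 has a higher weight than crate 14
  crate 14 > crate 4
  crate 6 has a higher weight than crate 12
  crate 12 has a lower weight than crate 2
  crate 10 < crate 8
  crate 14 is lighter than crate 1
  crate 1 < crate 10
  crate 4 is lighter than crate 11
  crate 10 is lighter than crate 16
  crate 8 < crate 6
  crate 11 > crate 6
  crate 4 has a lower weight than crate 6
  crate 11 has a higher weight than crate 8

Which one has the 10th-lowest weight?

crate 2

Piecing the relations together gives one ordering: crate 4 < crate 14 < crate 1 < crate 10 < crate 8 < crate 12 < crate 6 < crate 11 < crate 3 < crate 2 < crate 16.
The 10th smallest is crate 2.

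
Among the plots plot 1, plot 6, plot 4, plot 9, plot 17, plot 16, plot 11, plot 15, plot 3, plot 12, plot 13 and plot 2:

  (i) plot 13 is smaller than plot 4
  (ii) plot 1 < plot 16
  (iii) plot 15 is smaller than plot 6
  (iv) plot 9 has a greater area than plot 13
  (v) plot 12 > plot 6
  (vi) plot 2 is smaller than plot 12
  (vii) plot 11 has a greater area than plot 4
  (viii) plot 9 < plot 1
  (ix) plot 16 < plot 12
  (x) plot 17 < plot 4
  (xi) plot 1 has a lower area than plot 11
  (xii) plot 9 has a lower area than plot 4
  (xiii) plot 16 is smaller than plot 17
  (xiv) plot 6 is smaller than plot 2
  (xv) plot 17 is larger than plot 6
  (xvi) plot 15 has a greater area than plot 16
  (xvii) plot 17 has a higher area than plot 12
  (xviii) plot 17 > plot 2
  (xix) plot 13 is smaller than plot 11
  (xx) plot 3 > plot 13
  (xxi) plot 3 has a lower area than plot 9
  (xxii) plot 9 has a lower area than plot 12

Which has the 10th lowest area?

Chaining the given pairs: plot 13 < plot 3 < plot 9 < plot 1 < plot 16 < plot 15 < plot 6 < plot 2 < plot 12 < plot 17 < plot 4 < plot 11.
The 10th smallest is plot 17.

plot 17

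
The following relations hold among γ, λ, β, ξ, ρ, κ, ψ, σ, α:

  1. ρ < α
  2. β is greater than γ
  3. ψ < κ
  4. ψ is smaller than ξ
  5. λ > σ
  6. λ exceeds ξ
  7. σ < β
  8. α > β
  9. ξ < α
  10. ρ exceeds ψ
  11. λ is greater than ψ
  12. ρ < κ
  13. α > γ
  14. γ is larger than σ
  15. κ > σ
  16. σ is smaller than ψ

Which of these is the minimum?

σ

ψ is not least since σ < ψ; γ is not least since σ < γ; ξ is not least since ψ < ξ; ρ is not least since ψ < ρ; κ is not least since ψ < κ; λ is not least since σ < λ; β is not least since σ < β; α is not least since ξ < α.
Only σ has nothing below it, so σ is the minimum.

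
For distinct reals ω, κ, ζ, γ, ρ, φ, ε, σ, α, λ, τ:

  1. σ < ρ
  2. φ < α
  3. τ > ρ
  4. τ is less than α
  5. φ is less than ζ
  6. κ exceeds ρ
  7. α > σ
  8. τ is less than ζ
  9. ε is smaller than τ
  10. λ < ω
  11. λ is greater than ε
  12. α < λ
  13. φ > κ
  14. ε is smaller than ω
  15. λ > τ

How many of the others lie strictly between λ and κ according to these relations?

Chaining upward from κ reaches: φ, α, ζ, ω.
Chaining downward from λ reaches: σ, ρ, ε, τ, φ, α.
Strictly between κ and λ are those in both lists: φ, α — 2 elements.

2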